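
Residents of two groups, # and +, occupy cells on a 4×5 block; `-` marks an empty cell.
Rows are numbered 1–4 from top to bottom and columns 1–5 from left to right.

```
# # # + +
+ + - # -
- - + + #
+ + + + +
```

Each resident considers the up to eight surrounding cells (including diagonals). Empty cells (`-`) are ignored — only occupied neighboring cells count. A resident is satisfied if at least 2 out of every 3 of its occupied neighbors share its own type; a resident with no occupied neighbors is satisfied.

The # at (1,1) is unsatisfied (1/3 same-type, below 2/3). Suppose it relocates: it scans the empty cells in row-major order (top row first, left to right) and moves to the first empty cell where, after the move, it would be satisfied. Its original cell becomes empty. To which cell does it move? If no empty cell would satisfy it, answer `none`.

none

Vacating (1,1). Empty cells in order:
  (2,3): 3/7 same-type → still unsatisfied.
  (2,5): 2/5 same-type → still unsatisfied.
  (3,1): 0/4 same-type → still unsatisfied.
  (3,2): 0/6 same-type → still unsatisfied.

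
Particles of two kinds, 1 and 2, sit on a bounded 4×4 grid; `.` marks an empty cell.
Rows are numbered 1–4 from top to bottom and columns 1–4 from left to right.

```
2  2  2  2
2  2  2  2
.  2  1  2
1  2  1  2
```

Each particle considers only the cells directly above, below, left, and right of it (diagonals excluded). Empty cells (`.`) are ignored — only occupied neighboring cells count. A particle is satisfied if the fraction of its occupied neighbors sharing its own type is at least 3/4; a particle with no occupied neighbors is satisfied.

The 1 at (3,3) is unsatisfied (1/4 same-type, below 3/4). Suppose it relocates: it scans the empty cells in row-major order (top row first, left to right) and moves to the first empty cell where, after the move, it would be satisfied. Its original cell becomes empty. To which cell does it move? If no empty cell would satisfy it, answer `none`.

none

Vacating (3,3). Empty cells in order:
  (3,1): 1/3 same-type → still unsatisfied.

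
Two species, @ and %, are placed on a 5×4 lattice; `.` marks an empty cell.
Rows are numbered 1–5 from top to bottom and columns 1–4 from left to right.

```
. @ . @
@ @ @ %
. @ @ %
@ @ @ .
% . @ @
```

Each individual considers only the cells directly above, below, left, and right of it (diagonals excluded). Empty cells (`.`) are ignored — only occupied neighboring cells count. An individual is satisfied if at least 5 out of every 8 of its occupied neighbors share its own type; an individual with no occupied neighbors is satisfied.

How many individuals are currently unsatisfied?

5

(1,2)@ 1/1 ok
(1,4)@ 0/1 unhappy
(2,1)@ 1/1 ok
(2,2)@ 4/4 ok
(2,3)@ 2/3 ok
(2,4)% 1/3 unhappy
(3,2)@ 3/3 ok
(3,3)@ 3/4 ok
(3,4)% 1/2 unhappy
(4,1)@ 1/2 unhappy
(4,2)@ 3/3 ok
(4,3)@ 3/3 ok
(5,1)% 0/1 unhappy
(5,3)@ 2/2 ok
(5,4)@ 1/1 ok
Unsatisfied: (1,4), (2,4), (3,4), (4,1), (5,1) — 5 in total.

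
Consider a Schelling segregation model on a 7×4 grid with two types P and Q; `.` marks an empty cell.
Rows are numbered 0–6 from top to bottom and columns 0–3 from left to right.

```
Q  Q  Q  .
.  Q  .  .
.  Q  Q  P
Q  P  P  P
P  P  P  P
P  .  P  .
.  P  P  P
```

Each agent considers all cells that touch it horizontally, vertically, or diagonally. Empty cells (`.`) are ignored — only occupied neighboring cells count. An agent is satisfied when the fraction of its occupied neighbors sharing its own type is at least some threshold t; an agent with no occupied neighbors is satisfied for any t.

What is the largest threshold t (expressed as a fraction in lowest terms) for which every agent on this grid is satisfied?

Row 0: (0,0)Q 2/2 · (0,1)Q 3/3 · (0,2)Q 2/2
Row 1: (1,1)Q 5/5
Row 2: (2,1)Q 3/5 · (2,2)Q 2/6 · (2,3)P 2/3
Row 3: (3,0)Q 1/4 · (3,1)P 4/7 · (3,2)P 6/8 · (3,3)P 4/5
Row 4: (4,0)P 3/4 · (4,1)P 6/7 · (4,2)P 6/6 · (4,3)P 4/4
Row 5: (5,0)P 3/3 · (5,2)P 6/6
Row 6: (6,1)P 3/3 · (6,2)P 3/3 · (6,3)P 2/2
The smallest same-type fraction is 1/4 at (3,0), which reduces to 1/4. Any threshold above that leaves this agent unsatisfied.

1/4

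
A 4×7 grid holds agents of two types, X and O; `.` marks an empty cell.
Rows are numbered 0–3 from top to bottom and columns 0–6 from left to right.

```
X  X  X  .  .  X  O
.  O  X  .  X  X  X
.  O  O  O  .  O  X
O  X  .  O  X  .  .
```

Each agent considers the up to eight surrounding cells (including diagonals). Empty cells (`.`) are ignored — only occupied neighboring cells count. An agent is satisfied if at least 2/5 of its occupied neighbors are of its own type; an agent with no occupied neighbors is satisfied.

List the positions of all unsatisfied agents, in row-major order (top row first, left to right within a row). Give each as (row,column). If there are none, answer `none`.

Row 0: (0,0)X 1/2 ✓ · (0,1)X 3/4 ✓ · (0,2)X 2/3 ✓ · (0,5)X 3/4 ✓ · (0,6)O 0/3 ✗
Row 1: (1,1)O 2/6 ✗ · (1,2)X 2/6 ✗ · (1,4)X 2/4 ✓ · (1,5)X 4/6 ✓ · (1,6)X 3/5 ✓
Row 2: (2,1)O 3/5 ✓ · (2,2)O 4/6 ✓ · (2,3)O 2/5 ✓ · (2,5)O 0/5 ✗ · (2,6)X 2/3 ✓
Row 3: (3,0)O 1/2 ✓ · (3,1)X 0/3 ✗ · (3,3)O 2/3 ✓ · (3,4)X 0/3 ✗

(0,6), (1,1), (1,2), (2,5), (3,1), (3,4)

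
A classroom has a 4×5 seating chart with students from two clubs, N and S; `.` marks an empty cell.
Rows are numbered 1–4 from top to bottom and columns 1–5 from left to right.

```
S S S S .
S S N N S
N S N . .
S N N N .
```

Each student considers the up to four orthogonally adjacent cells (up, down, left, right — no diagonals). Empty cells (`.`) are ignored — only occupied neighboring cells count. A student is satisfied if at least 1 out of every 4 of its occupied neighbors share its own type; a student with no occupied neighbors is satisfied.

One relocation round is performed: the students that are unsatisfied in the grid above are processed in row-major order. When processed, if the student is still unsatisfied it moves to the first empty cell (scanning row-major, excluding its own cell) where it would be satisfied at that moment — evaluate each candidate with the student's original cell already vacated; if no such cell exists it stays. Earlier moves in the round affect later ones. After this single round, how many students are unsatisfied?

Initially unsatisfied (in order): (2,5), (3,1), (4,1).
  (2,5) → (1,5).
  (3,1) → (2,5).
  (4,1) → (3,1).
Resulting grid:
S S S S S
S S N N N
S S N . .
. N N N .
All satisfied now.

0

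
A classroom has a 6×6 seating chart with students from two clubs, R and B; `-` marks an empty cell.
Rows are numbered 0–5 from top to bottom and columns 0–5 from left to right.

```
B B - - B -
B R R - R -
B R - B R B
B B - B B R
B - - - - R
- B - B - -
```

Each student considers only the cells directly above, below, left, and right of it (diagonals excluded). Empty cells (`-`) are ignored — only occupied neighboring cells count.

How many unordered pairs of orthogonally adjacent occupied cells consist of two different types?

Scan each occupied cell's neighbors to the right and below so each pair is counted once.
From row 0: 2 unlike of 4 pairs (running 2/4).
From row 1: 1 unlike of 5 pairs (running 3/9).
From row 2: 6 unlike of 8 pairs (running 9/17).
From row 3: 1 unlike of 5 pairs (running 10/22).
Total adjacent occupied pairs: 22; unlike-type pairs: 10.

10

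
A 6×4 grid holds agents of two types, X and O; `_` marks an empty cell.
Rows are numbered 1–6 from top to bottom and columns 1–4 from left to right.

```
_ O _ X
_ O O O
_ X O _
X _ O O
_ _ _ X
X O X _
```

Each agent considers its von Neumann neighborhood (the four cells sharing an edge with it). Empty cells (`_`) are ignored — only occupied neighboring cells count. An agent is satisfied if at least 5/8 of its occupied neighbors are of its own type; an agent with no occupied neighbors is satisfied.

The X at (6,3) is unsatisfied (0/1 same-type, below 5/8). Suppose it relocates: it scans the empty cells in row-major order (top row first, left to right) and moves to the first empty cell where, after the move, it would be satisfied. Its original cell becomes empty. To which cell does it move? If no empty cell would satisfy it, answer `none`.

Vacating (6,3). Empty cells in order:
  (1,1): 0/1 same-type → still unsatisfied.
  (1,3): 1/3 same-type → still unsatisfied.
  (2,1): 0/1 same-type → still unsatisfied.
  (3,1): 2/2 same-type → satisfied — stop here.

(3,1)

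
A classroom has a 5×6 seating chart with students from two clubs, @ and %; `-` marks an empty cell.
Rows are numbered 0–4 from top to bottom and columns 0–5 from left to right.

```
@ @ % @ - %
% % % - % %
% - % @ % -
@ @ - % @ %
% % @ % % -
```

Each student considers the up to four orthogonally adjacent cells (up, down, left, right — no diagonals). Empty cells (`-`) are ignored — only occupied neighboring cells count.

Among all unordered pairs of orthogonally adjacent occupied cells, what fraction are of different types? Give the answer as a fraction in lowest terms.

16/29

Scan each occupied cell's neighbors to the right and below so each pair is counted once.
Row 0: @(0,0)–@(0,1)= @(0,0)–%(1,0)≠ @(0,1)–%(0,2)≠ @(0,1)–%(1,1)≠ %(0,2)–@(0,3)≠ %(0,2)–%(1,2)= %(0,5)–%(1,5)=  → 4/7 unlike.
Row 1: %(1,0)–%(1,1)= %(1,0)–%(2,0)= %(1,1)–%(1,2)= %(1,2)–%(2,2)= %(1,4)–%(1,5)= %(1,4)–%(2,4)=  → 0/6 unlike.
Row 2: %(2,0)–@(3,0)≠ %(2,2)–@(2,3)≠ @(2,3)–%(2,4)≠ @(2,3)–%(3,3)≠ %(2,4)–@(3,4)≠  → 5/5 unlike.
Row 3: @(3,0)–@(3,1)= @(3,0)–%(4,0)≠ @(3,1)–%(4,1)≠ %(3,3)–@(3,4)≠ %(3,3)–%(4,3)= @(3,4)–%(3,5)≠ @(3,4)–%(4,4)≠  → 5/7 unlike.
Row 4: %(4,0)–%(4,1)= %(4,1)–@(4,2)≠ @(4,2)–%(4,3)≠ %(4,3)–%(4,4)=  → 2/4 unlike.
Total adjacent occupied pairs: 29; unlike-type pairs: 16.
16/29 is already in lowest terms.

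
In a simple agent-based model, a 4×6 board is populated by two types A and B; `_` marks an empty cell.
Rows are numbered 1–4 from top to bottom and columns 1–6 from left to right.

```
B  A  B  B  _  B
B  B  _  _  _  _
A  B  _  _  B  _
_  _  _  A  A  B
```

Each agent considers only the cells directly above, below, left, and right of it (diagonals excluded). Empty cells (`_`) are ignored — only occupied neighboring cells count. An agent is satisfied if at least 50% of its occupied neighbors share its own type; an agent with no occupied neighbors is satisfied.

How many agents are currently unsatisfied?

5

Row 1: (1,1)B 1/2 satisfied · (1,2)A 0/3 not · (1,3)B 1/2 satisfied · (1,4)B 1/1 satisfied · (1,6)B 0/0 satisfied
Row 2: (2,1)B 2/3 satisfied · (2,2)B 2/3 satisfied
Row 3: (3,1)A 0/2 not · (3,2)B 1/2 satisfied · (3,5)B 0/1 not
Row 4: (4,4)A 1/1 satisfied · (4,5)A 1/3 not · (4,6)B 0/1 not
Unsatisfied: (1,2), (3,1), (3,5), (4,5), (4,6) — 5 in total.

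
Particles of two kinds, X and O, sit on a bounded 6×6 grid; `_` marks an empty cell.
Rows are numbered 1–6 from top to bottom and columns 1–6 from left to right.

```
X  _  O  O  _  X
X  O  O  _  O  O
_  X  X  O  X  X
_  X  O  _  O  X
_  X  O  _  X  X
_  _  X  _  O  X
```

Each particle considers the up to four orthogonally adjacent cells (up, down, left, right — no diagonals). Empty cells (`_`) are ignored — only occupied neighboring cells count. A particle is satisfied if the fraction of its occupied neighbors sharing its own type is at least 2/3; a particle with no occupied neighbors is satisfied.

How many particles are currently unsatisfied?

(1,1)X 1/1 ok
(1,3)O 2/2 ok
(1,4)O 1/1 ok
(1,6)X 0/1 unhappy
(2,1)X 1/2 unhappy
(2,2)O 1/3 unhappy
(2,3)O 2/3 ok
(2,5)O 1/2 unhappy
(2,6)O 1/3 unhappy
(3,2)X 2/3 ok
(3,3)X 1/4 unhappy
(3,4)O 0/2 unhappy
(3,5)X 1/4 unhappy
(3,6)X 2/3 ok
(4,2)X 2/3 ok
(4,3)O 1/3 unhappy
(4,5)O 0/3 unhappy
(4,6)X 2/3 ok
(5,2)X 1/2 unhappy
(5,3)O 1/3 unhappy
(5,5)X 1/3 unhappy
(5,6)X 3/3 ok
(6,3)X 0/1 unhappy
(6,5)O 0/2 unhappy
(6,6)X 1/2 unhappy
Unsatisfied: (1,6), (2,1), (2,2), (2,5), (2,6), (3,3), (3,4), (3,5), (4,3), (4,5), (5,2), (5,3), (5,5), (6,3), (6,5), (6,6) — 16 in total.

16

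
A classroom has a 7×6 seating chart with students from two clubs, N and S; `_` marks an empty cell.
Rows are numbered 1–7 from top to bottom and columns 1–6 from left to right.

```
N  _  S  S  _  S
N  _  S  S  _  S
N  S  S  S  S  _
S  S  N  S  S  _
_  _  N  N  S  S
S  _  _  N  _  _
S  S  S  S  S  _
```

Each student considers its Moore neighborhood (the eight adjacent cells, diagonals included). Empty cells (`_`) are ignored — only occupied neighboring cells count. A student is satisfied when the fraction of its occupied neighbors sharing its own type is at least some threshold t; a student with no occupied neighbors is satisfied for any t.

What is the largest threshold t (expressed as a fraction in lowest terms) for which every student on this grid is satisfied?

Row 1: (1,1)N 1/1 · (1,3)S 3/3 · (1,4)S 3/3 · (1,6)S 1/1
Row 2: (2,1)N 2/3 · (2,3)S 6/6 · (2,4)S 6/6 · (2,6)S 2/2
Row 3: (3,1)N 1/4 · (3,2)S 4/7 · (3,3)S 6/7 · (3,4)S 6/7 · (3,5)S 5/5
Row 4: (4,1)S 2/3 · (4,2)S 3/6 · (4,3)N 2/7 · (4,4)S 5/8 · (4,5)S 5/6
Row 5: (5,3)N 3/5 · (5,4)N 3/6 · (5,5)S 3/5 · (5,6)S 2/2
Row 6: (6,1)S 2/2 · (6,4)N 2/6
Row 7: (7,1)S 2/2 · (7,2)S 3/3 · (7,3)S 2/3 · (7,4)S 2/3 · (7,5)S 1/2
The smallest same-type fraction is 1/4 at (3,1), which reduces to 1/4. Any threshold above that leaves this student unsatisfied.

1/4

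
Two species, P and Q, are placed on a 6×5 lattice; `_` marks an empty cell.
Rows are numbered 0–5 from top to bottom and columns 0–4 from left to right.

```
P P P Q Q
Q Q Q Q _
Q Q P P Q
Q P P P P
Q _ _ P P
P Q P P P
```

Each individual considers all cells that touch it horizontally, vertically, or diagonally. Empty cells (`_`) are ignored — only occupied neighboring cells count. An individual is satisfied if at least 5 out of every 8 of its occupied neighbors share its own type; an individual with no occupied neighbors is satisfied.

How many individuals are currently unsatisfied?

(0,0)P 1/3 ✗
(0,1)P 2/5 ✗
(0,2)P 1/5 ✗
(0,3)Q 3/4 ✓
(0,4)Q 2/2 ✓
(1,0)Q 3/5 ✗
(1,1)Q 4/8 ✗
(1,2)Q 4/8 ✗
(1,3)Q 4/7 ✗
(2,0)Q 4/5 ✓
(2,1)Q 5/8 ✓
(2,2)P 4/8 ✗
(2,3)P 4/7 ✗
(2,4)Q 1/4 ✗
(3,0)Q 3/4 ✓
(3,1)P 2/6 ✗
(3,2)P 5/6 ✓
(3,3)P 6/7 ✓
(3,4)P 4/5 ✓
(4,0)Q 2/4 ✗
(4,3)P 7/7 ✓
(4,4)P 5/5 ✓
(5,0)P 0/2 ✗
(5,1)Q 1/3 ✗
(5,2)P 2/3 ✓
(5,3)P 4/4 ✓
(5,4)P 3/3 ✓
Unsatisfied: (0,0), (0,1), (0,2), (1,0), (1,1), (1,2), (1,3), (2,2), (2,3), (2,4), (3,1), (4,0), (5,0), (5,1) — 14 in total.

14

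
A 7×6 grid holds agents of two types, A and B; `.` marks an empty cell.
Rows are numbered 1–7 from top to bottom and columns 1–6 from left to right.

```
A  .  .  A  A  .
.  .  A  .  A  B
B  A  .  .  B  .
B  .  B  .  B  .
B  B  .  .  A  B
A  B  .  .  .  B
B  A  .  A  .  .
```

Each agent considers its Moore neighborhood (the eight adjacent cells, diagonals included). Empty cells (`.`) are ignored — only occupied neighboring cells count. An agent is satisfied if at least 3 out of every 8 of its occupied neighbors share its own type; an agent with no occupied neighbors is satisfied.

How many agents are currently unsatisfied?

(1,1)A 0/0 ok
(1,4)A 3/3 ok
(1,5)A 2/3 ok
(2,3)A 2/2 ok
(2,5)A 2/4 ok
(2,6)B 1/3 unhappy
(3,1)B 1/2 ok
(3,2)A 1/4 unhappy
(3,5)B 2/3 ok
(4,1)B 3/4 ok
(4,3)B 1/2 ok
(4,5)B 2/3 ok
(5,1)B 3/4 ok
(5,2)B 4/5 ok
(5,5)A 0/3 unhappy
(5,6)B 2/3 ok
(6,1)A 1/5 unhappy
(6,2)B 3/5 ok
(6,6)B 1/2 ok
(7,1)B 1/3 unhappy
(7,2)A 1/3 unhappy
(7,4)A 0/0 ok
Unsatisfied: (2,6), (3,2), (5,5), (6,1), (7,1), (7,2) — 6 in total.

6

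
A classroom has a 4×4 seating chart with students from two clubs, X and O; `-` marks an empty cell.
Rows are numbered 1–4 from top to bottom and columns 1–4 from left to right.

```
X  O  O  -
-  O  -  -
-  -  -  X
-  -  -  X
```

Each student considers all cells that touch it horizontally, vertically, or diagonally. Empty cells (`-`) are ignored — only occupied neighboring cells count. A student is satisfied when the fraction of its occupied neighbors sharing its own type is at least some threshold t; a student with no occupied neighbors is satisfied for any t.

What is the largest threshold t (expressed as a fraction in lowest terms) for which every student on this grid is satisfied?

0/1

Row 1: (1,1)X 0/2 · (1,2)O 2/3 · (1,3)O 2/2
Row 2: (2,2)O 2/3
Row 3: (3,4)X 1/1
Row 4: (4,4)X 1/1
The smallest same-type fraction is 0/2 at (1,1), which reduces to 0/1. Any threshold above that leaves this student unsatisfied.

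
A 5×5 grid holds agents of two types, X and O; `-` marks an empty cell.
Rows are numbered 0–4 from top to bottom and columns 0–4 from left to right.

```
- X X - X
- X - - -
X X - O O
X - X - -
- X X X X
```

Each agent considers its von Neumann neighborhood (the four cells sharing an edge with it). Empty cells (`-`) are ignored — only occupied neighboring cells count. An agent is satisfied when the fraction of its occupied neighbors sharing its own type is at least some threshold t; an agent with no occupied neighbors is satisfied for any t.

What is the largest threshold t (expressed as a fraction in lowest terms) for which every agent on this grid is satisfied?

Row 0: (0,1)X 2/2 · (0,2)X 1/1 · (0,4)X — no occupied neighbors
Row 1: (1,1)X 2/2
Row 2: (2,0)X 2/2 · (2,1)X 2/2 · (2,3)O 1/1 · (2,4)O 1/1
Row 3: (3,0)X 1/1 · (3,2)X 1/1
Row 4: (4,1)X 1/1 · (4,2)X 3/3 · (4,3)X 2/2 · (4,4)X 1/1
The smallest same-type fraction is 2/2 at (0,1), which reduces to 1/1. Any threshold above that leaves this agent unsatisfied.

1/1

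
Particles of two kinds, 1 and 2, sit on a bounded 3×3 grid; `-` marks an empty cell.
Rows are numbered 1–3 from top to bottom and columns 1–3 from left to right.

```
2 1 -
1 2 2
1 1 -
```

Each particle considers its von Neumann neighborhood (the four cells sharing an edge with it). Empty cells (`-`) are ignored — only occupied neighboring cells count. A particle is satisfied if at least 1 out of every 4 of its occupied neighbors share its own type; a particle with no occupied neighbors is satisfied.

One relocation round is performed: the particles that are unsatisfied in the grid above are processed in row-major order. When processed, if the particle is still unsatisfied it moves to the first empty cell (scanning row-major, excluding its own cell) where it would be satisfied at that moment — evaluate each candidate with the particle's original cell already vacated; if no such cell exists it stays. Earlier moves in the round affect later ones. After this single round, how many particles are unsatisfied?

0

Initially unsatisfied (in order): (1,1), (1,2).
  (1,1) → (1,3).
  (1,2) → (1,1).
Resulting grid:
1 - 2
1 2 2
1 1 -
All satisfied now.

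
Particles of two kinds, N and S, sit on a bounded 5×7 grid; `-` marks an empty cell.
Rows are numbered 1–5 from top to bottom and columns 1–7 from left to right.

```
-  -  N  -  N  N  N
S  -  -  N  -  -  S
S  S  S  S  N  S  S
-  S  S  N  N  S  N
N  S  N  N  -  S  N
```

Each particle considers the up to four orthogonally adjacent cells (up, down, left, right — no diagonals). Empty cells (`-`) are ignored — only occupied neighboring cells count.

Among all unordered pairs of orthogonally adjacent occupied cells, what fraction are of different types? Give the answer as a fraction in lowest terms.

13/32

Scan each occupied cell's neighbors to the right and below so each pair is counted once.
Row 1: N(1,5)–N(1,6)= N(1,6)–N(1,7)= N(1,7)–S(2,7)≠  → 1/3 unlike.
Row 2: S(2,1)–S(3,1)= N(2,4)–S(3,4)≠ S(2,7)–S(3,7)=  → 1/3 unlike.
Row 3: S(3,1)–S(3,2)= S(3,2)–S(3,3)= S(3,2)–S(4,2)= S(3,3)–S(3,4)= S(3,3)–S(4,3)= S(3,4)–N(3,5)≠ S(3,4)–N(4,4)≠ N(3,5)–S(3,6)≠ N(3,5)–N(4,5)= S(3,6)–S(3,7)= S(3,6)–S(4,6)= S(3,7)–N(4,7)≠  → 4/12 unlike.
Row 4: S(4,2)–S(4,3)= S(4,2)–S(5,2)= S(4,3)–N(4,4)≠ S(4,3)–N(5,3)≠ N(4,4)–N(4,5)= N(4,4)–N(5,4)= N(4,5)–S(4,6)≠ S(4,6)–N(4,7)≠ S(4,6)–S(5,6)= N(4,7)–N(5,7)=  → 4/10 unlike.
Row 5: N(5,1)–S(5,2)≠ S(5,2)–N(5,3)≠ N(5,3)–N(5,4)= S(5,6)–N(5,7)≠  → 3/4 unlike.
Total adjacent occupied pairs: 32; unlike-type pairs: 13.
13/32 is already in lowest terms.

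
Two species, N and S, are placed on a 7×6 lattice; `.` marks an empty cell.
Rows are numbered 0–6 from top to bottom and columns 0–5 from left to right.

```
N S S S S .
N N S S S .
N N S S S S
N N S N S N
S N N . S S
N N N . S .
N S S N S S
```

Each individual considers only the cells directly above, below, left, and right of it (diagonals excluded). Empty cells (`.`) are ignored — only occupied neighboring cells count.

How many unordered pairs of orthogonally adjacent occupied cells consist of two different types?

Scan each occupied cell's neighbors to the right and below so each pair is counted once.
From row 0: 2 unlike of 9 pairs (running 2/9).
From row 1: 1 unlike of 9 pairs (running 3/18).
From row 2: 3 unlike of 11 pairs (running 6/29).
From row 3: 7 unlike of 10 pairs (running 13/39).
From row 4: 2 unlike of 7 pairs (running 15/46).
From row 5: 2 unlike of 6 pairs (running 17/52).
From row 6: 3 unlike of 5 pairs (running 20/57).
Total adjacent occupied pairs: 57; unlike-type pairs: 20.

20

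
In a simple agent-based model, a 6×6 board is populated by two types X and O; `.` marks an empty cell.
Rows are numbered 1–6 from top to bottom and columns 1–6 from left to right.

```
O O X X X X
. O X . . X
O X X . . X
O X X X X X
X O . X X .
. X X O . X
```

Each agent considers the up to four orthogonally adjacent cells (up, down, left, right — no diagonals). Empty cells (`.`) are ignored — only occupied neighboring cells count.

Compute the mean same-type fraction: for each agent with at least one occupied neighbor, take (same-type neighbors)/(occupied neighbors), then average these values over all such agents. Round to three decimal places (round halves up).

Row 1: (1,1)O 1/1 · (1,2)O 2/3 · (1,3)X 2/3 · (1,4)X 2/2 · (1,5)X 2/2 · (1,6)X 2/2
Row 2: (2,2)O 1/3 · (2,3)X 2/3 · (2,6)X 2/2
Row 3: (3,1)O 1/2 · (3,2)X 2/4 · (3,3)X 3/3 · (3,6)X 2/2
Row 4: (4,1)O 1/3 · (4,2)X 2/4 · (4,3)X 3/3 · (4,4)X 3/3 · (4,5)X 3/3 · (4,6)X 2/2
Row 5: (5,1)X 0/2 · (5,2)O 0/3 · (5,4)X 2/3 · (5,5)X 2/2
Row 6: (6,2)X 1/2 · (6,3)X 1/2 · (6,4)O 0/2 · (6,6)X — no occupied neighbors
Sum over 26 agents: 1/1 + 2/3 + 2/3 + 2/2 + 2/2 + 2/2 + 1/3 + 2/3 + 2/2 + 1/2 + 2/4 + 3/3 + 2/2 + 1/3 + 2/4 + 3/3 + 3/3 + 3/3 + 2/2 + 0/2 + 0/3 + 2/3 + 2/2 + 1/2 + 1/2 + 0/2 = 107/6; mean = 107/6 ÷ 26 = 107/156 = 0.685897… → 0.686.

0.686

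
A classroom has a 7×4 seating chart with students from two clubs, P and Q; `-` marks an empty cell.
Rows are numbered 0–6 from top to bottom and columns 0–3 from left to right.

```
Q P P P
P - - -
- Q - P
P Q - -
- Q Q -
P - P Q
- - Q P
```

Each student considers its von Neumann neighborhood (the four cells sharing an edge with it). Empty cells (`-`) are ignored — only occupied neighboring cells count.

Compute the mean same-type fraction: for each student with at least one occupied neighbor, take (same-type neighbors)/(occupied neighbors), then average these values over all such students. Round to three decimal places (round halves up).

(0,0)Q 0/2
(0,1)P 1/2
(0,2)P 2/2
(0,3)P 1/1
(1,0)P 0/1
(2,1)Q 1/1
(2,3)P — no occupied neighbors
(3,0)P 0/1
(3,1)Q 2/3
(4,1)Q 2/2
(4,2)Q 1/2
(5,0)P — no occupied neighbors
(5,2)P 0/3
(5,3)Q 0/2
(6,2)Q 0/2
(6,3)P 0/2
Sum over 14 students: 0/2 + 1/2 + 2/2 + 1/1 + 0/1 + 1/1 + 0/1 + 2/3 + 2/2 + 1/2 + 0/3 + 0/2 + 0/2 + 0/2 = 17/3; mean = 17/3 ÷ 14 = 17/42 = 0.404761… → 0.405.

0.405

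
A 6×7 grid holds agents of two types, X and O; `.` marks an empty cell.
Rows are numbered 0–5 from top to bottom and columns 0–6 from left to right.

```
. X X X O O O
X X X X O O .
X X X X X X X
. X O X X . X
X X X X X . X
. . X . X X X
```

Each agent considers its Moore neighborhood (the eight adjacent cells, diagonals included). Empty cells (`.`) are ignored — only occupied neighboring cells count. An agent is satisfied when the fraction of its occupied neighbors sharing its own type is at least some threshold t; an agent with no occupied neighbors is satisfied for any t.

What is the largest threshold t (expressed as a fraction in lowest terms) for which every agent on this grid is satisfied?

Row 0: (0,1)X 4/4 · (0,2)X 5/5 · (0,3)X 3/5 · (0,4)O 3/5 · (0,5)O 4/4 · (0,6)O 2/2
Row 1: (1,0)X 4/4 · (1,1)X 7/7 · (1,2)X 8/8 · (1,3)X 6/8 · (1,4)O 3/8 · (1,5)O 4/7
Row 2: (2,0)X 4/4 · (2,1)X 6/7 · (2,2)X 7/8 · (2,3)X 6/8 · (2,4)X 5/7 · (2,5)X 4/6 · (2,6)X 2/3
Row 3: (3,1)X 6/7 · (3,2)O 0/8 · (3,3)X 7/8 · (3,4)X 6/6 · (3,6)X 3/3
Row 4: (4,0)X 2/2 · (4,1)X 4/5 · (4,2)X 5/6 · (4,3)X 6/7 · (4,4)X 5/5 · (4,6)X 3/3
Row 5: (5,2)X 3/3 · (5,4)X 3/3 · (5,5)X 4/4 · (5,6)X 2/2
The smallest same-type fraction is 0/8 at (3,2), which reduces to 0/1. Any threshold above that leaves this agent unsatisfied.

0/1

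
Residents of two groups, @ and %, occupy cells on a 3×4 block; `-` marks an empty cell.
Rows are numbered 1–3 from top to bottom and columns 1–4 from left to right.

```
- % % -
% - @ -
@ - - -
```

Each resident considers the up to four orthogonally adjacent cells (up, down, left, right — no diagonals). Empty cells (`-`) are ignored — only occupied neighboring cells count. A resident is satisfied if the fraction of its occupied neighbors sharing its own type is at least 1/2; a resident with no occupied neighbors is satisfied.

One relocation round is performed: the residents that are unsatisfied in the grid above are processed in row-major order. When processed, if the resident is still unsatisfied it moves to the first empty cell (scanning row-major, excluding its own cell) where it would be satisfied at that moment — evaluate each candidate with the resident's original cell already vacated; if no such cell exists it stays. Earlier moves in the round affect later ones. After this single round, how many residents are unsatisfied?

0

Initially unsatisfied (in order): (2,1), (2,3), (3,1).
  (2,1) → (1,1).
  (2,3) → (2,1).
  (3,1): now satisfied by earlier moves; stays.
Resulting grid:
% % % -
@ - - -
@ - - -
All satisfied now.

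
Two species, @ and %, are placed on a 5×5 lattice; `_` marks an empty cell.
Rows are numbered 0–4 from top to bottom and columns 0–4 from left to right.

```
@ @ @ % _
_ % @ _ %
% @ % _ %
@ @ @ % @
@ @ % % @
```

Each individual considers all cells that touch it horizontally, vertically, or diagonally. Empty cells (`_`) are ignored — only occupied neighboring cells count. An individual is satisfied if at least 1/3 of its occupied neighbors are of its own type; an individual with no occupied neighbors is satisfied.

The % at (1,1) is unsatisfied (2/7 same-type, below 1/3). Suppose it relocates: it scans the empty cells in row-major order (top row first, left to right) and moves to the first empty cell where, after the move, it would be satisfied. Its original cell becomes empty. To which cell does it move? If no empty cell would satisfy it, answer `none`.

Vacating (1,1). Empty cells in order:
  (0,4): 2/2 same-type → satisfied — stop here.

(0,4)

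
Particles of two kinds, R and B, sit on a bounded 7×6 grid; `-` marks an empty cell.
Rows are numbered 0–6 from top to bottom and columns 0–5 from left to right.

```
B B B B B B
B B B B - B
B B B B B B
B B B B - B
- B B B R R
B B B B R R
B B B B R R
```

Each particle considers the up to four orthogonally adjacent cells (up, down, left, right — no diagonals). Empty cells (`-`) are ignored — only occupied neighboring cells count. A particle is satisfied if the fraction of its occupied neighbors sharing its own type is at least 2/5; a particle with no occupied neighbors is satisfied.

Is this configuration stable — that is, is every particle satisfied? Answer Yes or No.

(0,0)B 2/2 satisfied
(0,1)B 3/3 satisfied
(0,2)B 3/3 satisfied
(0,3)B 3/3 satisfied
(0,4)B 2/2 satisfied
(0,5)B 2/2 satisfied
(1,0)B 3/3 satisfied
(1,1)B 4/4 satisfied
(1,2)B 4/4 satisfied
(1,3)B 3/3 satisfied
(1,5)B 2/2 satisfied
(2,0)B 3/3 satisfied
(2,1)B 4/4 satisfied
(2,2)B 4/4 satisfied
(2,3)B 4/4 satisfied
(2,4)B 2/2 satisfied
(2,5)B 3/3 satisfied
(3,0)B 2/2 satisfied
(3,1)B 4/4 satisfied
(3,2)B 4/4 satisfied
(3,3)B 3/3 satisfied
(3,5)B 1/2 satisfied
(4,1)B 3/3 satisfied
(4,2)B 4/4 satisfied
(4,3)B 3/4 satisfied
(4,4)R 2/3 satisfied
(4,5)R 2/3 satisfied
(5,0)B 2/2 satisfied
(5,1)B 4/4 satisfied
(5,2)B 4/4 satisfied
(5,3)B 3/4 satisfied
(5,4)R 3/4 satisfied
(5,5)R 3/3 satisfied
(6,0)B 2/2 satisfied
(6,1)B 3/3 satisfied
(6,2)B 3/3 satisfied
(6,3)B 2/3 satisfied
(6,4)R 2/3 satisfied
(6,5)R 2/2 satisfied
All meet the threshold, so the configuration is stable.

Yes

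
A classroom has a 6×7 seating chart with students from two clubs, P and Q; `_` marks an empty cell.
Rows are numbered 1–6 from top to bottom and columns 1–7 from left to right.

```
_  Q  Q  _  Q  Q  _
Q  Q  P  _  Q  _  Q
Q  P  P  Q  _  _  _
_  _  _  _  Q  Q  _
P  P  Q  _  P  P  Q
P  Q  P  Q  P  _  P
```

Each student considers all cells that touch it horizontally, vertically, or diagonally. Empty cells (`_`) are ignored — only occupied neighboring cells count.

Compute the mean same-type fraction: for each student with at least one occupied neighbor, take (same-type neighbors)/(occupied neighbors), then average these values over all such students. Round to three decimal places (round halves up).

(1,2)Q 3/4
(1,3)Q 2/3
(1,5)Q 2/2
(1,6)Q 3/3
(2,1)Q 3/4
(2,2)Q 4/7
(2,3)P 2/6
(2,5)Q 3/3
(2,7)Q 1/1
(3,1)Q 2/3
(3,2)P 2/5
(3,3)P 2/4
(3,4)Q 2/4
(4,5)Q 2/4
(4,6)Q 2/4
(5,1)P 2/3
(5,2)P 3/5
(5,3)Q 2/4
(5,5)P 2/5
(5,6)P 3/6
(5,7)Q 1/3
(6,1)P 2/3
(6,2)Q 1/5
(6,3)P 1/4
(6,4)Q 1/4
(6,5)P 2/3
(6,7)P 1/2
Sum over 27 students: 3/4 + 2/3 + 2/2 + 3/3 + 3/4 + 4/7 + 2/6 + 3/3 + 1/1 + 2/3 + 2/5 + 2/4 + 2/4 + 2/4 + 2/4 + 2/3 + 3/5 + 2/4 + 2/5 + 3/6 + 1/3 + 2/3 + 1/5 + 1/4 + 1/4 + 2/3 + 1/2 = 1097/70; mean = 1097/70 ÷ 27 = 1097/1890 = 0.580423… → 0.580.

0.580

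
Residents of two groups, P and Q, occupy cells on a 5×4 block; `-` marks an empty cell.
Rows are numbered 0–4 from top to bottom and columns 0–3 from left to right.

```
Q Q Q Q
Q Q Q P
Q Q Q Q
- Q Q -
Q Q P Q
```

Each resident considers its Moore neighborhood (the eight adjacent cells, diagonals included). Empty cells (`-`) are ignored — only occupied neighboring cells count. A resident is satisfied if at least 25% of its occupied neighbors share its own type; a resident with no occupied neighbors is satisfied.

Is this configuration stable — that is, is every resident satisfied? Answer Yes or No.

Row 0: (0,0)Q 3/3 satisfied · (0,1)Q 5/5 satisfied · (0,2)Q 4/5 satisfied · (0,3)Q 2/3 satisfied
Row 1: (1,0)Q 5/5 satisfied · (1,1)Q 8/8 satisfied · (1,2)Q 7/8 satisfied · (1,3)P 0/5 not
Row 2: (2,0)Q 4/4 satisfied · (2,1)Q 7/7 satisfied · (2,2)Q 6/7 satisfied · (2,3)Q 3/4 satisfied
Row 3: (3,1)Q 6/7 satisfied · (3,2)Q 6/7 satisfied
Row 4: (4,0)Q 2/2 satisfied · (4,1)Q 3/4 satisfied · (4,2)P 0/4 not · (4,3)Q 1/2 satisfied
For instance (1,3) has only 0/5 same-type neighbors, below 1/4.

No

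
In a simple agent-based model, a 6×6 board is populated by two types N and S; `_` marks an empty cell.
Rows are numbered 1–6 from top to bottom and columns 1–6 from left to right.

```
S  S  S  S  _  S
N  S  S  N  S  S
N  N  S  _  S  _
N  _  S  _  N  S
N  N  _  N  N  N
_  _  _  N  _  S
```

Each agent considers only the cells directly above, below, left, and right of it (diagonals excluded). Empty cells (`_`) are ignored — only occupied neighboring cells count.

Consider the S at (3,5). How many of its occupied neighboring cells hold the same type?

Occupied neighbors of (3,5): (2,5)=S, (4,5)=N.
Same type (S): 1 of 2.

1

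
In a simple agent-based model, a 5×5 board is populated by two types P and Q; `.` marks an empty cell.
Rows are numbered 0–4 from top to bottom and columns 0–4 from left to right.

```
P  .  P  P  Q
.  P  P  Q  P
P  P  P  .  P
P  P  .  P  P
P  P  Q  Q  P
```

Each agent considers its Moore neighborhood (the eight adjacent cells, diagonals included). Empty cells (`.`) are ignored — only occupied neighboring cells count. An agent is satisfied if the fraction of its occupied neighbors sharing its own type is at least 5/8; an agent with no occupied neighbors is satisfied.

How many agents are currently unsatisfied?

Row 0: (0,0)P 1/1 ok · (0,2)P 3/4 ok · (0,3)P 3/5 unhappy · (0,4)Q 1/3 unhappy
Row 1: (1,1)P 6/6 ok · (1,2)P 5/6 ok · (1,3)Q 1/7 unhappy · (1,4)P 2/4 unhappy
Row 2: (2,0)P 4/4 ok · (2,1)P 6/6 ok · (2,2)P 5/6 ok · (2,4)P 3/4 ok
Row 3: (3,0)P 5/5 ok · (3,1)P 6/7 ok · (3,3)P 4/6 ok · (3,4)P 3/4 ok
Row 4: (4,0)P 3/3 ok · (4,1)P 3/4 ok · (4,2)Q 1/4 unhappy · (4,3)Q 1/4 unhappy · (4,4)P 2/3 ok
Unsatisfied: (0,3), (0,4), (1,3), (1,4), (4,2), (4,3) — 6 in total.

6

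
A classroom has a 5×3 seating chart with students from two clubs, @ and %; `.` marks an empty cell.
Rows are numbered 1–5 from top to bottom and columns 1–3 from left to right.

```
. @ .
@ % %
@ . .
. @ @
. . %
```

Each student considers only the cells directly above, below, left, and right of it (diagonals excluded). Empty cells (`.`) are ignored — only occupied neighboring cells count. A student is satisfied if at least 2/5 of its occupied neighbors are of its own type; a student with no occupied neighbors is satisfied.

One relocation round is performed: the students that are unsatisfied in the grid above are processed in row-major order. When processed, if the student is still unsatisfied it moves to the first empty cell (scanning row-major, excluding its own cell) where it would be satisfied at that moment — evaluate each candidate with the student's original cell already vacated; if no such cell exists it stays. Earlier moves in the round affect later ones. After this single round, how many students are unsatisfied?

0

Initially unsatisfied (in order): (1,2), (2,2), (5,3).
  (1,2) → (1,1).
  (2,2): now satisfied by earlier moves; stays.
  (5,3) → (1,2).
Resulting grid:
@ % .
@ % %
@ . .
. @ @
. . .
All satisfied now.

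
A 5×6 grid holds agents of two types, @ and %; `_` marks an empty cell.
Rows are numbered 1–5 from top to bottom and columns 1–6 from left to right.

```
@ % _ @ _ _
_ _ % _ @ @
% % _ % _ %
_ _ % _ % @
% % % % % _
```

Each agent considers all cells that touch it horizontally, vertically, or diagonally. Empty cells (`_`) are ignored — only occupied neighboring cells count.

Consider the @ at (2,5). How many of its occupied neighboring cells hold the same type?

2

Occupied neighbors of (2,5): (1,4)=@, (2,6)=@, (3,4)=%, (3,6)=%.
Same type (@): 2 of 4.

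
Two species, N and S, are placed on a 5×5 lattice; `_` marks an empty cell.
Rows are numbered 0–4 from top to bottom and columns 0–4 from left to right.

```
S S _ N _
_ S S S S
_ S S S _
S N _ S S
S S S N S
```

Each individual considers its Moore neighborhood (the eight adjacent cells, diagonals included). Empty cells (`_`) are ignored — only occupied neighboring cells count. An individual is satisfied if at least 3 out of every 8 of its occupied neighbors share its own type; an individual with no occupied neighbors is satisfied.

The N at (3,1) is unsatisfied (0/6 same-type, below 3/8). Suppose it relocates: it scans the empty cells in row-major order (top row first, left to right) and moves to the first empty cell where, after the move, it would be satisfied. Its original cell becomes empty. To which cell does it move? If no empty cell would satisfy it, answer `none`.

none

Vacating (3,1). Empty cells in order:
  (0,2): 1/5 same-type → still unsatisfied.
  (0,4): 1/3 same-type → still unsatisfied.
  (1,0): 0/4 same-type → still unsatisfied.
  (2,0): 0/3 same-type → still unsatisfied.
  (2,4): 0/5 same-type → still unsatisfied.
  (3,2): 1/7 same-type → still unsatisfied.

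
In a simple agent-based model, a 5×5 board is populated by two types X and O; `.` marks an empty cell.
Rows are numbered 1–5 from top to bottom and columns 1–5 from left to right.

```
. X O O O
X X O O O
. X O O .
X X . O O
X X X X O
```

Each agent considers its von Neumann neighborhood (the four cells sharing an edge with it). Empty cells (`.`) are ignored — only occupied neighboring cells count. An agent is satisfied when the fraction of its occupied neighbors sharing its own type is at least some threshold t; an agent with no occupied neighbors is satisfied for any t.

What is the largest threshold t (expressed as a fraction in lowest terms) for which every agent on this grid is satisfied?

(1,2)X 1/2
(1,3)O 2/3
(1,4)O 3/3
(1,5)O 2/2
(2,1)X 1/1
(2,2)X 3/4
(2,3)O 3/4
(2,4)O 4/4
(2,5)O 2/2
(3,2)X 2/3
(3,3)O 2/3
(3,4)O 3/3
(4,1)X 2/2
(4,2)X 3/3
(4,4)O 2/3
(4,5)O 2/2
(5,1)X 2/2
(5,2)X 3/3
(5,3)X 2/2
(5,4)X 1/3
(5,5)O 1/2
The smallest same-type fraction is 1/3 at (5,4), which reduces to 1/3. Any threshold above that leaves this agent unsatisfied.

1/3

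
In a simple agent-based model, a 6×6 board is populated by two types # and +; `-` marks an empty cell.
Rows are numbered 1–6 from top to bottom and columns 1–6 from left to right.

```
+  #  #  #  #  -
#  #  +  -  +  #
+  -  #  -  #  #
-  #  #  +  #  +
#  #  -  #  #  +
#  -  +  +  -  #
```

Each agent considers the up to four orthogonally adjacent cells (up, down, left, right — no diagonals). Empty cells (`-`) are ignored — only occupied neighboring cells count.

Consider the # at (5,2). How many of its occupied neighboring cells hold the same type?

Occupied neighbors of (5,2): (4,2)=#, (5,1)=#.
Same type (#): 2 of 2.

2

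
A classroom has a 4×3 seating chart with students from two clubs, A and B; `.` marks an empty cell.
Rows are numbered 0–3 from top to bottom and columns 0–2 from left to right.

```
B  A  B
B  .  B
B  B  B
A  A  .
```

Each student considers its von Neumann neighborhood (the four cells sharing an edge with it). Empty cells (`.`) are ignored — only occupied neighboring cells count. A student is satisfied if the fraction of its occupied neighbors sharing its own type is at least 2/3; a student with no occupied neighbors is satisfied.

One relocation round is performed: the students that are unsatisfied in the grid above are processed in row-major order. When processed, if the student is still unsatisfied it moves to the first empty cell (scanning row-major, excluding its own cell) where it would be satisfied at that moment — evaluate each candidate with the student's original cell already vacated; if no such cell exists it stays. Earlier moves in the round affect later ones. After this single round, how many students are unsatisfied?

4

Initially unsatisfied (in order): (0,0), (0,1), (0,2), (3,0), (3,1).
  (0,0) → (1,1).
  (0,1): no empty cell satisfies it; stays.
  (0,2): no empty cell satisfies it; stays.
  (3,0): no empty cell satisfies it; stays.
  (3,1): no empty cell satisfies it; stays.
Resulting grid:
. A B
B B B
B B B
A A .
Unsatisfied now: (0,1), (0,2), (3,0), (3,1).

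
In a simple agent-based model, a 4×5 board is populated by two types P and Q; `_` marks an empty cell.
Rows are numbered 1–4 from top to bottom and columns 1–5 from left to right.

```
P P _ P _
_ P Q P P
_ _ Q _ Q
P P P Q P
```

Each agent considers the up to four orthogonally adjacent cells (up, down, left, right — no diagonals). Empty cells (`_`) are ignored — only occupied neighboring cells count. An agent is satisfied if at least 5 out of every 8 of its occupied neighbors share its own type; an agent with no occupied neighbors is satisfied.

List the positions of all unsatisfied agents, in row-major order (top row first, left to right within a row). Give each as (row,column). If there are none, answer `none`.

(2,2), (2,3), (2,5), (3,3), (3,5), (4,3), (4,4), (4,5)

Row 1: (1,1)P 1/1 ✓ · (1,2)P 2/2 ✓ · (1,4)P 1/1 ✓
Row 2: (2,2)P 1/2 ✗ · (2,3)Q 1/3 ✗ · (2,4)P 2/3 ✓ · (2,5)P 1/2 ✗
Row 3: (3,3)Q 1/2 ✗ · (3,5)Q 0/2 ✗
Row 4: (4,1)P 1/1 ✓ · (4,2)P 2/2 ✓ · (4,3)P 1/3 ✗ · (4,4)Q 0/2 ✗ · (4,5)P 0/2 ✗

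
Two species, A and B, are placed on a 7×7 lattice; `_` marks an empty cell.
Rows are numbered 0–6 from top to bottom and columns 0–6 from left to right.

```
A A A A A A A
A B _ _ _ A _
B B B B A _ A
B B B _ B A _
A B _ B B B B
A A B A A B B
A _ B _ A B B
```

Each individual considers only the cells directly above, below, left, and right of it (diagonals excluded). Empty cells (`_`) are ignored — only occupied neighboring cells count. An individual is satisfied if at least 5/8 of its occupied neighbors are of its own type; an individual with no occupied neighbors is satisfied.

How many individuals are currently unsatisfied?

Row 0: (0,0)A 2/2 ok · (0,1)A 2/3 ok · (0,2)A 2/2 ok · (0,3)A 2/2 ok · (0,4)A 2/2 ok · (0,5)A 3/3 ok · (0,6)A 1/1 ok
Row 1: (1,0)A 1/3 unhappy · (1,1)B 1/3 unhappy · (1,5)A 1/1 ok
Row 2: (2,0)B 2/3 ok · (2,1)B 4/4 ok · (2,2)B 3/3 ok · (2,3)B 1/2 unhappy · (2,4)A 0/2 unhappy · (2,6)A 0/0 ok
Row 3: (3,0)B 2/3 ok · (3,1)B 4/4 ok · (3,2)B 2/2 ok · (3,4)B 1/3 unhappy · (3,5)A 0/2 unhappy
Row 4: (4,0)A 1/3 unhappy · (4,1)B 1/3 unhappy · (4,3)B 1/2 unhappy · (4,4)B 3/4 ok · (4,5)B 3/4 ok · (4,6)B 2/2 ok
Row 5: (5,0)A 3/3 ok · (5,1)A 1/3 unhappy · (5,2)B 1/3 unhappy · (5,3)A 1/3 unhappy · (5,4)A 2/4 unhappy · (5,5)B 3/4 ok · (5,6)B 3/3 ok
Row 6: (6,0)A 1/1 ok · (6,2)B 1/1 ok · (6,4)A 1/2 unhappy · (6,5)B 2/3 ok · (6,6)B 2/2 ok
Unsatisfied: (1,0), (1,1), (2,3), (2,4), (3,4), (3,5), (4,0), (4,1), (4,3), (5,1), (5,2), (5,3), (5,4), (6,4) — 14 in total.

14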